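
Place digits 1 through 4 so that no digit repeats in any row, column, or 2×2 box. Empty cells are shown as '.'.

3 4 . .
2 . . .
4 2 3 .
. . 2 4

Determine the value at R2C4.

3

R1C3 = 1 (sole candidate).
R1C4 = 2 (sole candidate).
R2C2 = 1 (sole candidate).
R2C3 = 4 (sole candidate).
R2C4 = 3: row 2 has {1,2,4}; col 4 has {2,4}; box has {1,2,4} → only 3 remains.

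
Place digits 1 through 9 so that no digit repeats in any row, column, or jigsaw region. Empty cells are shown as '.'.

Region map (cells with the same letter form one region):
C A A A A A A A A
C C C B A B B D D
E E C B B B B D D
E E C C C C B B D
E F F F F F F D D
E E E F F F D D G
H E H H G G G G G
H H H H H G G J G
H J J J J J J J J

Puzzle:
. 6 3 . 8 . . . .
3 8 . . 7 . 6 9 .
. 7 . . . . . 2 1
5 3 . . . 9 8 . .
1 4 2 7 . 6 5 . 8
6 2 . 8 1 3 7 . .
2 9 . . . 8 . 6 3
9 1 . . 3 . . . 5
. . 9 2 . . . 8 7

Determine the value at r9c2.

5

r2c9 = 4: row 2 has {3,6,7,8,9}; col 9 has {1,3,5,7,8}; region has {1,2,7,8,9} → only 4 remains.
r4c9 = 6: row 4 has {3,5,8,9}; col 9 has {1,3,4,5,7,8}; region has {1,2,4,7,8,9} → only 6 remains.
r5c5 = 9: row 5 has {1,2,4,5,6,7,8}; col 5 has {1,3,7,8}; region has {1,2,3,4,5,6,7,8} → only 9 remains.
r5c8 = 3: row 5 has {1,2,4,5,6,7,8,9}; col 8 has {2,6,8,9}; region has {1,2,4,6,7,8,9} → only 3 remains.
r6c3 = 4: row 6 has {1,2,3,6,7,8}; col 3 has {2,3,9}; region has {1,2,3,5,6,7,9} → only 4 remains.
r6c8 = 5: row 6 has {1,2,3,4,6,7,8}; col 8 has {2,3,6,8,9}; region has {1,2,3,4,6,7,8,9} → only 5 remains.
r6c9 = 9: row 6 has {1,2,3,4,5,6,7,8}; col 9 has {1,3,4,5,6,7,8}; region has {3,5,6,8} → only 9 remains.
r7c5 = 4: row 7 has {2,3,6,8,9}; col 5 has {1,3,7,8,9}; region has {3,5,6,8,9} → only 4 remains.
r7c7 = 1: row 7 has {2,3,4,6,8,9}; col 7 has {5,6,7,8}; region has {3,4,5,6,8,9} → only 1 remains.
r8c7 = 2: row 8 has {1,3,5,9}; col 7 has {1,5,6,7,8}; region has {1,3,4,5,6,8,9} → only 2 remains.
r8c8 = 4: row 8 has {1,2,3,5,9}; col 8 has {2,3,5,6,8,9}; region has {2,7,8,9} → only 4 remains.
r9c1 = 4: row 9 has {2,7,8,9}; col 1 has {1,2,3,5,6,9}; region has {1,2,3,9} → only 4 remains.
r9c2 = 5: row 9 has {2,4,7,8,9}; col 2 has {1,2,3,4,6,7,8,9}; region has {2,4,7,8,9} → only 5 remains.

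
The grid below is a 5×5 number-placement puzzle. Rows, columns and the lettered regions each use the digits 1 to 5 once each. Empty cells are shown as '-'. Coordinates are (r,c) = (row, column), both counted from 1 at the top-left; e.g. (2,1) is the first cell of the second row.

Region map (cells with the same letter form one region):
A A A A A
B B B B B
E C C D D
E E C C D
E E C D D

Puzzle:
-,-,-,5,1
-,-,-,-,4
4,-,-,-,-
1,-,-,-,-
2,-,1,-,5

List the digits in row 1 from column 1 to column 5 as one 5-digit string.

(1,1) = 3: row 1 has {1,5}; col 1 has {1,2,4}; region has {1,5} → only 3 remains.
(2,1) = 5: row 2 has {4}; col 1 has {1,2,3,4}; region has {4} → only 5 remains.
(5,2) = 3: row 5 has {1,2,5}; col 2 has {}; region has {1,2,4} → only 3 remains.
(5,4) = 4: row 5 has {1,2,3,5}; col 4 has {5}; region has {5} → only 4 remains.
(4,2) = 5: row 4 has {1}; col 2 has {3}; region has {1,2,3,4} → only 5 remains.
(3,2) = 2: row 3 has {4}; col 2 has {3,5}; region has {1} → only 2 remains.
(3,5) = 3: row 3 has {2,4}; col 5 has {1,4,5}; region has {4,5} → only 3 remains.
(4,4) = 3: row 4 has {1,5}; col 4 has {4,5}; region has {1,2} → only 3 remains.
(4,5) = 2: row 4 has {1,3,5}; col 5 has {1,3,4,5}; region has {3,4,5} → only 2 remains.
(1,2) = 4: row 1 has {1,3,5}; col 2 has {2,3,5}; region has {1,3,5} → only 4 remains.
(1,3) = 2: row 1 has {1,3,4,5}; col 3 has {1}; region has {1,3,4,5} → only 2 remains.

34251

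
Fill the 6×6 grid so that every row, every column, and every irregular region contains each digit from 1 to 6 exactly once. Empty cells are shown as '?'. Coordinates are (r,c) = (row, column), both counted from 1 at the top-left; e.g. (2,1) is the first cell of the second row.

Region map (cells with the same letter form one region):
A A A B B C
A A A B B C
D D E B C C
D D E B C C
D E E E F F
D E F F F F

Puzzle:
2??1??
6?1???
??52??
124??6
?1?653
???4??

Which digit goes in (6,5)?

(1,3) = 3: row 1 has {1,2}; col 3 has {1,4,5}; region has {1,2,6} → only 3 remains.
(4,5) = 3: row 4 has {1,2,4,6}; col 5 has {5}; region has {6} → only 3 remains.
(5,1) = 4: row 5 has {1,3,5,6}; col 1 has {1,2,6}; region has {1,2} → only 4 remains.
(5,3) = 2: row 5 has {1,3,4,5,6}; col 3 has {1,3,4,5}; region has {1,4,5,6} → only 2 remains.
(6,2) = 3: row 6 has {4}; col 2 has {1,2}; region has {1,2,4,5,6} → only 3 remains.
(6,3) = 6: row 6 has {3,4}; col 3 has {1,2,3,4,5}; region has {3,4,5} → only 6 remains.
(2,5) = 4: row 2 has {1,6}; col 5 has {3,5}; region has {1,2} → only 4 remains.
(3,1) = 3: row 3 has {2,5}; col 1 has {1,2,4,6}; region has {1,2,4} → only 3 remains.
(3,2) = 6: row 3 has {2,3,5}; col 2 has {1,2,3}; region has {1,2,3,4} → only 6 remains.
(3,5) = 1: row 3 has {2,3,5,6}; col 5 has {3,4,5}; region has {3,6} → only 1 remains.
(3,6) = 4: row 3 has {1,2,3,5,6}; col 6 has {3,6}; region has {1,3,6} → only 4 remains.
(4,4) = 5: row 4 has {1,2,3,4,6}; col 4 has {1,2,4,6}; region has {1,2,4} → only 5 remains.
(6,1) = 5: row 6 has {3,4,6}; col 1 has {1,2,3,4,6}; region has {1,2,3,4,6} → only 5 remains.
(6,5) = 2: row 6 has {3,4,5,6}; col 5 has {1,3,4,5}; region has {3,4,5,6} → only 2 remains.

2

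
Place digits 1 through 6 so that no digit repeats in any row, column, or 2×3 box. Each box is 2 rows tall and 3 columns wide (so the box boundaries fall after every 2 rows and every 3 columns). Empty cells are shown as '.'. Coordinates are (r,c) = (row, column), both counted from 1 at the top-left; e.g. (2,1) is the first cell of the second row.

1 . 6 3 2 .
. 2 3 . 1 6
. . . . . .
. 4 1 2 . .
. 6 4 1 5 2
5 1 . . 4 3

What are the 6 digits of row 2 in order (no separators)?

423516

(1,2) = 5: row 1 has {1,2,3,6}; col 2 has {1,2,4,6}; box has {1,2,3,6} → only 5 remains.
(1,6) = 4: row 1 has {1,2,3,5,6}; col 6 has {2,3,6}; box has {1,2,3,6} → only 4 remains.
(2,1) = 4: row 2 has {1,2,3,6}; col 1 has {1,5}; box has {1,2,3,5,6} → only 4 remains.
(2,4) = 5: row 2 has {1,2,3,4,6}; col 4 has {1,2,3}; box has {1,2,3,4,6} → only 5 remains.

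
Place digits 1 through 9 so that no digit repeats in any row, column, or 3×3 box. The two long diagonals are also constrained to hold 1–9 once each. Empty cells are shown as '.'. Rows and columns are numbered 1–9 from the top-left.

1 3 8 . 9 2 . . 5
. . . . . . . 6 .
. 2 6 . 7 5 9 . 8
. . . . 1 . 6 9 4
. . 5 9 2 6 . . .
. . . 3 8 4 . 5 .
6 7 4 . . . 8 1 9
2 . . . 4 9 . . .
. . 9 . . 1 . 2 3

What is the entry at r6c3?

1

r2c3 = 7 (sole candidate).
r2c5 = 3 (sole candidate).
r2c6 = 8 (sole candidate).
r3c1 = 4 (sole candidate).
r3c4 = 1 (sole candidate).
r3c8 = 3 (sole candidate).
r4c2 = 8 (sole candidate).
r4c6 = 7 (sole candidate).
r7c5 = 5 (sole candidate).
r7c6 = 3 (sole candidate).
r8c2 = 1 (sole candidate).
r8c3 = 3 (sole candidate).
r8c8 = 7 (sole candidate).
r8c9 = 6 (sole candidate).
r9c1 = 8 (sole candidate).
r9c2 = 5 (sole candidate).
r9c5 = 6 (sole candidate).
r9c7 = 4 (sole candidate).
r1c7 = 7 (sole candidate).
r1c8 = 4 (sole candidate).
r2c2 = 9 (sole candidate).
r2c4 = 4 (sole candidate).
r4c1 = 3 (sole candidate).
r4c3 = 2 (sole candidate).
r4c4 = 5 (sole candidate).
r5c1 = 7 (sole candidate).
r5c2 = 4 (sole candidate).
r5c8 = 8 (sole candidate).
r5c9 = 1 (sole candidate).
r6c1 = 9 (sole candidate).
r6c2 = 6 (sole candidate).
r6c3 = 1: row 6 has {3,4,5,6,8,9}; col 3 has {2,3,4,5,6,7,8,9}; box has {2,3,4,5,6,7,8,9} → only 1 remains.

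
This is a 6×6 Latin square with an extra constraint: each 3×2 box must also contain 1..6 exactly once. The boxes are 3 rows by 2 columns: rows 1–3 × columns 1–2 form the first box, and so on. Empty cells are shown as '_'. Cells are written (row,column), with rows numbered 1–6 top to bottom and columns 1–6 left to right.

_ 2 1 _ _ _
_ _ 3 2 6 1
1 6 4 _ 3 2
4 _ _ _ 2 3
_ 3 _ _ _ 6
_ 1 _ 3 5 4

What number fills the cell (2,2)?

4

(1,5) = 4 (sole candidate).
(1,6) = 5 (sole candidate).
(2,1) = 5 (sole candidate).
(2,2) = 4: row 2 has {1,2,3,5,6}; col 2 has {1,2,3,6}; box has {1,2,5,6} → only 4 remains.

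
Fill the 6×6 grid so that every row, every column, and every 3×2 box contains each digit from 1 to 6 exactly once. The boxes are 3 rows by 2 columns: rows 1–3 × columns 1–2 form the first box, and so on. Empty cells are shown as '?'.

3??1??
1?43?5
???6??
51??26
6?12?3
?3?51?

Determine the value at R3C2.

5

R2C5 = 6: row 2 has {1,3,4,5}; col 5 has {1,2}; box has {5} → only 6 remains.
R4C3 = 3: row 4 has {1,2,5,6}; col 3 has {1,4}; box has {1,2,5} → only 3 remains.
R4C4 = 4: row 4 has {1,2,3,5,6}; col 4 has {1,2,3,5,6}; box has {1,2,3,5} → only 4 remains.
R5C2 = 4: row 5 has {1,2,3,6}; col 2 has {1,3}; box has {1,3,5,6} → only 4 remains.
R5C5 = 5: row 5 has {1,2,3,4,6}; col 5 has {1,2,6}; box has {1,2,3,6} → only 5 remains.
R6C1 = 2: row 6 has {1,3,5}; col 1 has {1,3,5,6}; box has {1,3,4,5,6} → only 2 remains.
R6C3 = 6: row 6 has {1,2,3,5}; col 3 has {1,3,4}; box has {1,2,3,4,5} → only 6 remains.
R6C6 = 4: row 6 has {1,2,3,5,6}; col 6 has {3,5,6}; box has {1,2,3,5,6} → only 4 remains.
R1C5 = 4: row 1 has {1,3}; col 5 has {1,2,5,6}; box has {5,6} → only 4 remains.
R1C6 = 2: row 1 has {1,3,4}; col 6 has {3,4,5,6}; box has {4,5,6} → only 2 remains.
R2C2 = 2: row 2 has {1,3,4,5,6}; col 2 has {1,3,4}; box has {1,3} → only 2 remains.
R3C1 = 4: row 3 has {6}; col 1 has {1,2,3,5,6}; box has {1,2,3} → only 4 remains.
R3C2 = 5: row 3 has {4,6}; col 2 has {1,2,3,4}; box has {1,2,3,4} → only 5 remains.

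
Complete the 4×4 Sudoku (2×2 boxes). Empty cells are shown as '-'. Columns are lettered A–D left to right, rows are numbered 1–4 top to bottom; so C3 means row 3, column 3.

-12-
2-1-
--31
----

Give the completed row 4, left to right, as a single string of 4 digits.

A3 = 4: row 3 has {1,3}; col 1 has {2}; box has {} → only 4 remains.
B3 = 2: row 3 has {1,3,4}; col 2 has {1}; box has {4} → only 2 remains.
B4 = 3: row 4 has {}; col 2 has {1,2}; box has {2,4} → only 3 remains.
C4 = 4: row 4 has {3}; col 3 has {1,2,3}; box has {1,3} → only 4 remains.
D4 = 2: row 4 has {3,4}; col 4 has {1}; box has {1,3,4} → only 2 remains.
A1 = 3: row 1 has {1,2}; col 1 has {2,4}; box has {1,2} → only 3 remains.
D1 = 4: row 1 has {1,2,3}; col 4 has {1,2}; box has {1,2} → only 4 remains.
B2 = 4: row 2 has {1,2}; col 2 has {1,2,3}; box has {1,2,3} → only 4 remains.
D2 = 3: row 2 has {1,2,4}; col 4 has {1,2,4}; box has {1,2,4} → only 3 remains.
A4 = 1: row 4 has {2,3,4}; col 1 has {2,3,4}; box has {2,3,4} → only 1 remains.

1342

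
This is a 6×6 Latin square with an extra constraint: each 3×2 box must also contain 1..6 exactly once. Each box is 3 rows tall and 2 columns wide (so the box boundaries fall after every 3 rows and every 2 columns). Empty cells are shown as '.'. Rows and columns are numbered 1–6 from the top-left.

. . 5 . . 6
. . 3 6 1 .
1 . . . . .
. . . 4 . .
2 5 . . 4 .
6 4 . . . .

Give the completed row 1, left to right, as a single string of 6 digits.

r2c2 = 2: row 2 has {1,3,6}; col 2 has {4,5}; box has {1} → only 2 remains.
r3c4 = 2: row 3 has {1}; col 4 has {4,6}; box has {3,5,6} → only 2 remains.
r4c1 = 3: row 4 has {4}; col 1 has {1,2,6}; box has {2,4,5,6} → only 3 remains.
r4c2 = 1: row 4 has {3,4}; col 2 has {2,4,5}; box has {2,3,4,5,6} → only 1 remains.
r1c1 = 4: row 1 has {5,6}; col 1 has {1,2,3,6}; box has {1,2} → only 4 remains.
r1c2 = 3: row 1 has {4,5,6}; col 2 has {1,2,4,5}; box has {1,2,4} → only 3 remains.
r1c4 = 1: row 1 has {3,4,5,6}; col 4 has {2,4,6}; box has {2,3,5,6} → only 1 remains.
r1c5 = 2: row 1 has {1,3,4,5,6}; col 5 has {1,4}; box has {1,6} → only 2 remains.

435126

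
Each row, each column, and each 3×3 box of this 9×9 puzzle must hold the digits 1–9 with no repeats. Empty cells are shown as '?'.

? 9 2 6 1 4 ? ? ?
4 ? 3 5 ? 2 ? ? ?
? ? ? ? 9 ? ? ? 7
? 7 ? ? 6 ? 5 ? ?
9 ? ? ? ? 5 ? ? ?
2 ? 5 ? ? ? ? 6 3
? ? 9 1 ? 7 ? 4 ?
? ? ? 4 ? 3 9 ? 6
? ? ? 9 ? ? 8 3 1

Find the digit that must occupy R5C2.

R1C7 = 3: row 1 has {1,2,4,6,9}; col 7 has {5,8,9}; box has {7} → only 3 remains.
R3C6 = 8: row 3 has {7,9}; col 6 has {2,3,4,5,7}; box has {1,2,4,5,6,9} → only 8 remains.
R7C7 = 2: row 7 has {1,4,7,9}; col 7 has {3,5,8,9}; box has {1,3,4,6,8,9} → only 2 remains.
R7C9 = 5: row 7 has {1,2,4,7,9}; col 9 has {1,3,6,7}; box has {1,2,3,4,6,8,9} → only 5 remains.
R8C8 = 7: row 8 has {3,4,6,9}; col 8 has {3,4,6}; box has {1,2,3,4,5,6,8,9} → only 7 remains.
R9C6 = 6: row 9 has {1,3,8,9}; col 6 has {2,3,4,5,7,8}; box has {1,3,4,7,9} → only 6 remains.
R1C9 = 8: row 1 has {1,2,3,4,6,9}; col 9 has {1,3,5,6,7}; box has {3,7} → only 8 remains.
R2C5 = 7: row 2 has {2,3,4,5}; col 5 has {1,6,9}; box has {1,2,4,5,6,8,9} → only 7 remains.
R2C9 = 9: row 2 has {2,3,4,5,7}; col 9 has {1,3,5,6,7,8}; box has {3,7,8} → only 9 remains.
R3C4 = 3: row 3 has {7,8,9}; col 4 has {1,4,5,6,9}; box has {1,2,4,5,6,7,8,9} → only 3 remains.
R7C5 = 8: row 7 has {1,2,4,5,7,9}; col 5 has {1,6,7,9}; box has {1,3,4,6,7,9} → only 8 remains.
R1C8 = 5: row 1 has {1,2,3,4,6,8,9}; col 8 has {3,4,6,7}; box has {3,7,8,9} → only 5 remains.
R2C8 = 1: row 2 has {2,3,4,5,7,9}; col 8 has {3,4,5,6,7}; box has {3,5,7,8,9} → only 1 remains.
R3C8 = 2: row 3 has {3,7,8,9}; col 8 has {1,3,4,5,6,7}; box has {1,3,5,7,8,9} → only 2 remains.
R5C8 = 8: row 5 has {5,9}; col 8 has {1,2,3,4,5,6,7}; box has {3,5,6} → only 8 remains.
R6C5 = 4: row 6 has {2,3,5,6}; col 5 has {1,6,7,8,9}; box has {5,6} → only 4 remains.
R1C1 = 7: row 1 has {1,2,3,4,5,6,8,9}; col 1 has {2,4,9}; box has {2,3,4,9} → only 7 remains.
R2C7 = 6: row 2 has {1,2,3,4,5,7,9}; col 7 has {2,3,5,8,9}; box has {1,2,3,5,7,8,9} → only 6 remains.
R3C7 = 4: row 3 has {2,3,7,8,9}; col 7 has {2,3,5,6,8,9}; box has {1,2,3,5,6,7,8,9} → only 4 remains.
R4C8 = 9: row 4 has {5,6,7}; col 8 has {1,2,3,4,5,6,7,8}; box has {3,5,6,8} → only 9 remains.
R9C1 = 5: row 9 has {1,3,6,8,9}; col 1 has {2,4,7,9}; box has {9} → only 5 remains.
R9C5 = 2: row 9 has {1,3,5,6,8,9}; col 5 has {1,4,6,7,8,9}; box has {1,3,4,6,7,8,9} → only 2 remains.
R2C2 = 8: row 2 has {1,2,3,4,5,6,7,9}; col 2 has {7,9}; box has {2,3,4,7,9} → only 8 remains.
R4C6 = 1: row 4 has {5,6,7,9}; col 6 has {2,3,4,5,6,7,8}; box has {4,5,6} → only 1 remains.
R5C5 = 3: row 5 has {5,8,9}; col 5 has {1,2,4,6,7,8,9}; box has {1,4,5,6} → only 3 remains.
R6C2 = 1: row 6 has {2,3,4,5,6}; col 2 has {7,8,9}; box has {2,5,7,9} → only 1 remains.
R6C6 = 9: row 6 has {1,2,3,4,5,6}; col 6 has {1,2,3,4,5,6,7,8}; box has {1,3,4,5,6} → only 9 remains.
R6C7 = 7: row 6 has {1,2,3,4,5,6,9}; col 7 has {2,3,4,5,6,8,9}; box has {3,5,6,8,9} → only 7 remains.
R8C2 = 2: row 8 has {3,4,6,7,9}; col 2 has {1,7,8,9}; box has {5,9} → only 2 remains.
R8C5 = 5: row 8 has {2,3,4,6,7,9}; col 5 has {1,2,3,4,6,7,8,9}; box has {1,2,3,4,6,7,8,9} → only 5 remains.
R9C2 = 4: row 9 has {1,2,3,5,6,8,9}; col 2 has {1,2,7,8,9}; box has {2,5,9} → only 4 remains.
R9C3 = 7: row 9 has {1,2,3,4,5,6,8,9}; col 3 has {2,3,5,9}; box has {2,4,5,9} → only 7 remains.
R5C2 = 6: row 5 has {3,5,8,9}; col 2 has {1,2,4,7,8,9}; box has {1,2,5,7,9} → only 6 remains.

6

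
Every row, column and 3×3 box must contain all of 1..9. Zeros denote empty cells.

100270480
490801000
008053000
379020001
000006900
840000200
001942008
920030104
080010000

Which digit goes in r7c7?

6

r1c6 = 9 (sole candidate).
r2c5 = 6 (sole candidate).
r3c2 = 6 (sole candidate).
r3c4 = 4 (sole candidate).
r3c7 = 7 (sole candidate).
r4c4 = 5 (sole candidate).
r5c5 = 8 (sole candidate).
r6c5 = 9 (sole candidate).
r6c6 = 7 (sole candidate).
r9c6 = 5 (sole candidate).
r3c1 = 2 (sole candidate).
r3c9 = 9 (sole candidate).
r4c6 = 4 (sole candidate).
r4c8 = 6 (sole candidate).
r5c1 = 5 (sole candidate).
r5c2 = 1 (sole candidate).
r5c3 = 2 (sole candidate).
r5c4 = 3 (sole candidate).
r5c9 = 7 (sole candidate).
r6c3 = 6 (sole candidate).
r6c4 = 1 (sole candidate).
r8c6 = 8 (sole candidate).
r3c8 = 1 (sole candidate).
r4c7 = 8 (sole candidate).
r5c8 = 4 (sole candidate).
r1c9 = 6 (hidden single in row 1).
r2c3 = 7 (hidden single in row 2).
r8c3 = 5 (sole candidate).
r8c8 = 7 (sole candidate).
r1c3 = 3 (sole candidate).
r7c2 = 3 (sole candidate).
r7c8 = 5 (sole candidate).
r8c4 = 6 (sole candidate).
r9c3 = 4 (sole candidate).
r9c4 = 7 (sole candidate).
r1c2 = 5 (sole candidate).
r6c8 = 3 (sole candidate).
r6c9 = 5 (sole candidate).
r7c7 = 6: row 7 has {1,2,3,4,5,8,9}; col 7 has {1,2,4,7,8,9}; box has {1,4,5,7,8} → only 6 remains.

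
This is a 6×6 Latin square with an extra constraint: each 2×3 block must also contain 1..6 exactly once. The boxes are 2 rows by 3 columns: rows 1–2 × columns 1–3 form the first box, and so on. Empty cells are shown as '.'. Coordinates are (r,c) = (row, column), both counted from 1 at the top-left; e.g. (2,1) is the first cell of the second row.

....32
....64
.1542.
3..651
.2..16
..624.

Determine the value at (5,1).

(3,1) = 6 (sole candidate).
(3,6) = 3 (sole candidate).
(4,2) = 4 (sole candidate).
(4,3) = 2 (sole candidate).
(6,6) = 5 (sole candidate).
(5,4) = 3 (sole candidate).
(6,1) = 1 (sole candidate).
(6,2) = 3 (sole candidate).
(2,2) = 5 (sole candidate).
(2,4) = 1 (sole candidate).
(5,3) = 4 (sole candidate).
(1,1) = 4 (sole candidate).
(1,2) = 6 (sole candidate).
(1,3) = 1 (sole candidate).
(1,4) = 5 (sole candidate).
(2,1) = 2 (sole candidate).
(2,3) = 3 (sole candidate).
(5,1) = 5: row 5 has {1,2,3,4,6}; col 1 has {1,2,3,4,6}; box has {1,2,3,4,6} → only 5 remains.

5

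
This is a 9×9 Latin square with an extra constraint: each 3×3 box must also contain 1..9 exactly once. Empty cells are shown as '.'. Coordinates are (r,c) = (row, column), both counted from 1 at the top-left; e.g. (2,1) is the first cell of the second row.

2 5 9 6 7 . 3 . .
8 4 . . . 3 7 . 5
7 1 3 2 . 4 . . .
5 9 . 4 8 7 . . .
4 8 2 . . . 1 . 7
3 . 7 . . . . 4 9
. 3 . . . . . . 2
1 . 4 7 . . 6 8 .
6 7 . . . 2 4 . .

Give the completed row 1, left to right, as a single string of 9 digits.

(1,8) = 1: row 1 has {2,3,5,6,7,9}; col 8 has {4,8}; box has {3,5,7} → only 1 remains.
(2,3) = 6 (sole candidate).
(4,3) = 1 (sole candidate).
(4,7) = 2 (sole candidate).
(6,2) = 6 (sole candidate).
(7,1) = 9 (sole candidate).
(7,7) = 5 (sole candidate).
(7,8) = 7 (sole candidate).
(8,2) = 2 (sole candidate).
(8,9) = 3 (sole candidate).
(9,8) = 9 (sole candidate).
(9,9) = 1 (sole candidate).
(1,6) = 8: row 1 has {1,2,3,5,6,7,9}; col 6 has {2,3,4,7}; box has {2,3,4,6,7} → only 8 remains.
(1,9) = 4: row 1 has {1,2,3,5,6,7,8,9}; col 9 has {1,2,3,5,7,9}; box has {1,3,5,7} → only 4 remains.

259678314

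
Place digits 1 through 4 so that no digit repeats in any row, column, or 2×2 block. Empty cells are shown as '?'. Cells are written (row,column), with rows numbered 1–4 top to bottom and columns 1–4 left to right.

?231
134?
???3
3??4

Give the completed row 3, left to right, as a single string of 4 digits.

(1,1) = 4: row 1 has {1,2,3}; col 1 has {1,3}; box has {1,2,3} → only 4 remains.
(2,4) = 2: row 2 has {1,3,4}; col 4 has {1,3,4}; box has {1,3,4} → only 2 remains.
(3,1) = 2: row 3 has {3}; col 1 has {1,3,4}; box has {3} → only 2 remains.
(3,3) = 1: row 3 has {2,3}; col 3 has {3,4}; box has {3,4} → only 1 remains.
(4,2) = 1: row 4 has {3,4}; col 2 has {2,3}; box has {2,3} → only 1 remains.
(4,3) = 2: row 4 has {1,3,4}; col 3 has {1,3,4}; box has {1,3,4} → only 2 remains.
(3,2) = 4: row 3 has {1,2,3}; col 2 has {1,2,3}; box has {1,2,3} → only 4 remains.

2413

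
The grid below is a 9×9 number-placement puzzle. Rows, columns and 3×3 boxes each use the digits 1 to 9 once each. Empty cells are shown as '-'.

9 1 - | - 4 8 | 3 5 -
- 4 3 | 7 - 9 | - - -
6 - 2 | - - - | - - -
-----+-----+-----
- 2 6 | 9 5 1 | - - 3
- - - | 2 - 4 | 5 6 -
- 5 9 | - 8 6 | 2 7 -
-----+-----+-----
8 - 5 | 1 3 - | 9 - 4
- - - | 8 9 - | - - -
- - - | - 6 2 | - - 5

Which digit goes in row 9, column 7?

row 1, column 3 = 7: row 1 has {1,3,4,5,8,9}; col 3 has {2,3,5,6,9}; box has {1,2,3,4,6,9} → only 7 remains.
row 1, column 4 = 6: row 1 has {1,3,4,5,7,8,9}; col 4 has {1,2,7,8,9}; box has {4,7,8,9} → only 6 remains.
row 1, column 9 = 2: row 1 has {1,3,4,5,6,7,8,9}; col 9 has {3,4,5}; box has {3,5} → only 2 remains.
row 2, column 1 = 5: row 2 has {3,4,7,9}; col 1 has {6,8,9}; box has {1,2,3,4,6,7,9} → only 5 remains.
row 3, column 2 = 8: row 3 has {2,6}; col 2 has {1,2,4,5}; box has {1,2,3,4,5,6,7,9} → only 8 remains.
row 3, column 5 = 1: row 3 has {2,6,8}; col 5 has {3,4,5,6,8,9}; box has {4,6,7,8,9} → only 1 remains.
row 5, column 5 = 7: row 5 has {2,4,5,6}; col 5 has {1,3,4,5,6,8,9}; box has {1,2,4,5,6,8,9} → only 7 remains.
row 6, column 4 = 3: row 6 has {2,5,6,7,8,9}; col 4 has {1,2,6,7,8,9}; box has {1,2,4,5,6,7,8,9} → only 3 remains.
row 6, column 9 = 1: row 6 has {2,3,5,6,7,8,9}; col 9 has {2,3,4,5}; box has {2,3,5,6,7} → only 1 remains.
row 7, column 6 = 7: row 7 has {1,3,4,5,8,9}; col 6 has {1,2,4,6,8,9}; box has {1,2,3,6,8,9} → only 7 remains.
row 7, column 8 = 2: row 7 has {1,3,4,5,7,8,9}; col 8 has {5,6,7}; box has {4,5,9} → only 2 remains.
row 8, column 6 = 5: row 8 has {8,9}; col 6 has {1,2,4,6,7,8,9}; box has {1,2,3,6,7,8,9} → only 5 remains.
row 9, column 4 = 4: row 9 has {2,5,6}; col 4 has {1,2,3,6,7,8,9}; box has {1,2,3,5,6,7,8,9} → only 4 remains.
row 2, column 5 = 2: row 2 has {3,4,5,7,9}; col 5 has {1,3,4,5,6,7,8,9}; box has {1,4,6,7,8,9} → only 2 remains.
row 3, column 4 = 5: row 3 has {1,2,6,8}; col 4 has {1,2,3,4,6,7,8,9}; box has {1,2,4,6,7,8,9} → only 5 remains.
row 3, column 6 = 3: row 3 has {1,2,5,6,8}; col 6 has {1,2,4,5,6,7,8,9}; box has {1,2,4,5,6,7,8,9} → only 3 remains.
row 5, column 2 = 3: row 5 has {2,4,5,6,7}; col 2 has {1,2,4,5,8}; box has {2,5,6,9} → only 3 remains.
row 6, column 1 = 4: row 6 has {1,2,3,5,6,7,8,9}; col 1 has {5,6,8,9}; box has {2,3,5,6,9} → only 4 remains.
row 7, column 2 = 6: row 7 has {1,2,3,4,5,7,8,9}; col 2 has {1,2,3,4,5,8}; box has {5,8} → only 6 remains.
row 8, column 2 = 7: row 8 has {5,8,9}; col 2 has {1,2,3,4,5,6,8}; box has {5,6,8} → only 7 remains.
row 8, column 9 = 6: row 8 has {5,7,8,9}; col 9 has {1,2,3,4,5}; box has {2,4,5,9} → only 6 remains.
row 9, column 2 = 9: row 9 has {2,4,5,6}; col 2 has {1,2,3,4,5,6,7,8}; box has {5,6,7,8} → only 9 remains.
row 9, column 3 = 1: row 9 has {2,4,5,6,9}; col 3 has {2,3,5,6,7,9}; box has {5,6,7,8,9} → only 1 remains.
row 2, column 9 = 8: row 2 has {2,3,4,5,7,9}; col 9 has {1,2,3,4,5,6}; box has {2,3,5} → only 8 remains.
row 4, column 1 = 7: row 4 has {1,2,3,5,6,9}; col 1 has {4,5,6,8,9}; box has {2,3,4,5,6,9} → only 7 remains.
row 5, column 1 = 1: row 5 has {2,3,4,5,6,7}; col 1 has {4,5,6,7,8,9}; box has {2,3,4,5,6,7,9} → only 1 remains.
row 5, column 3 = 8: row 5 has {1,2,3,4,5,6,7}; col 3 has {1,2,3,5,6,7,9}; box has {1,2,3,4,5,6,7,9} → only 8 remains.
row 5, column 9 = 9: row 5 has {1,2,3,4,5,6,7,8}; col 9 has {1,2,3,4,5,6,8}; box has {1,2,3,5,6,7} → only 9 remains.
row 8, column 3 = 4: row 8 has {5,6,7,8,9}; col 3 has {1,2,3,5,6,7,8,9}; box has {1,5,6,7,8,9} → only 4 remains.
row 8, column 7 = 1: row 8 has {4,5,6,7,8,9}; col 7 has {2,3,5,9}; box has {2,4,5,6,9} → only 1 remains.
row 8, column 8 = 3: row 8 has {1,4,5,6,7,8,9}; col 8 has {2,5,6,7}; box has {1,2,4,5,6,9} → only 3 remains.
row 9, column 1 = 3: row 9 has {1,2,4,5,6,9}; col 1 has {1,4,5,6,7,8,9}; box has {1,4,5,6,7,8,9} → only 3 remains.
row 9, column 8 = 8: row 9 has {1,2,3,4,5,6,9}; col 8 has {2,3,5,6,7}; box has {1,2,3,4,5,6,9} → only 8 remains.
row 2, column 7 = 6: row 2 has {2,3,4,5,7,8,9}; col 7 has {1,2,3,5,9}; box has {2,3,5,8} → only 6 remains.
row 2, column 8 = 1: row 2 has {2,3,4,5,6,7,8,9}; col 8 has {2,3,5,6,7,8}; box has {2,3,5,6,8} → only 1 remains.
row 3, column 9 = 7: row 3 has {1,2,3,5,6,8}; col 9 has {1,2,3,4,5,6,8,9}; box has {1,2,3,5,6,8} → only 7 remains.
row 4, column 8 = 4: row 4 has {1,2,3,5,6,7,9}; col 8 has {1,2,3,5,6,7,8}; box has {1,2,3,5,6,7,9} → only 4 remains.
row 8, column 1 = 2: row 8 has {1,3,4,5,6,7,8,9}; col 1 has {1,3,4,5,6,7,8,9}; box has {1,3,4,5,6,7,8,9} → only 2 remains.
row 9, column 7 = 7: row 9 has {1,2,3,4,5,6,8,9}; col 7 has {1,2,3,5,6,9}; box has {1,2,3,4,5,6,8,9} → only 7 remains.

7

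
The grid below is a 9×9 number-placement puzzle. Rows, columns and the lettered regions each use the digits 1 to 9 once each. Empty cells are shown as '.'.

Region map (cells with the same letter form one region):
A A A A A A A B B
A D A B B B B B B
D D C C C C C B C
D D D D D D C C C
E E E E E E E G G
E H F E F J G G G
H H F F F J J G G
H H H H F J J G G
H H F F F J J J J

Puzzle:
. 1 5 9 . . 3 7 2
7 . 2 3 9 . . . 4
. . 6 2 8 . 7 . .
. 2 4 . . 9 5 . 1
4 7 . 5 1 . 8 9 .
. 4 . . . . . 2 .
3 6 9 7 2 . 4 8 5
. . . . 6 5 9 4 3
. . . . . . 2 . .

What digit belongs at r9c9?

r1c5 = 4 (sole candidate).
r3c9 = 9 (sole candidate).
r4c8 = 3 (sole candidate).
r5c3 = 3 (sole candidate).
r5c9 = 6 (sole candidate).
r6c4 = 6 (sole candidate).
r6c7 = 1 (sole candidate).
r6c9 = 7 (sole candidate).
r7c6 = 1 (sole candidate).
r8c2 = 8 (sole candidate).
r8c4 = 1 (sole candidate).
r9c8 = 6 (sole candidate).
r9c9 = 8: row 9 has {2,6}; col 9 has {1,2,3,4,5,6,7,9}; region has {1,2,4,5,6,9} → only 8 remains.

8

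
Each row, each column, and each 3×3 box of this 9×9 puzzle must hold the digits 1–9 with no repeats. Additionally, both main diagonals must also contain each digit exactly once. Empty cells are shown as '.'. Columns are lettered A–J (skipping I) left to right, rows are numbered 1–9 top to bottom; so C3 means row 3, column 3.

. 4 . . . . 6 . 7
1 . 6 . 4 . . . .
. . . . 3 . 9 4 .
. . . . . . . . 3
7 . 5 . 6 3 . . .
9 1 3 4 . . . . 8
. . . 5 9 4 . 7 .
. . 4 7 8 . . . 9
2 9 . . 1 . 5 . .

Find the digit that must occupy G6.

7

F9 = 6: row 9 has {1,2,5,9}; col 6 has {3,4}; box has {1,4,5,7,8,9} → only 6 remains.
J9 = 4: row 9 has {1,2,5,6,9}; col 9 has {3,7,8,9}; box has {5,7,9}; main diagonal has {6} → only 4 remains.
F8 = 2: row 8 has {4,7,8,9}; col 6 has {3,4,6}; box has {1,4,5,6,7,8,9} → only 2 remains.
D9 = 3: row 9 has {1,2,4,5,6,9}; col 4 has {4,5,7}; box has {1,2,4,5,6,7,8,9} → only 3 remains.
H9 = 8: row 9 has {1,2,3,4,5,6,9}; col 8 has {4,7}; box has {4,5,7,9} → only 8 remains.
C9 = 7: row 9 has {1,2,3,4,5,6,8,9}; col 3 has {3,4,5,6}; box has {2,4,9} → only 7 remains.
D3 = 6: in row 3, 6 can only go here (every other open cell in that row sees a 6).
G5 = 4: in row 5, 4 can only go here (every other open cell in that row sees a 4).
A4 = 4: in row 4, 4 can only go here (every other open cell in that row sees a 4).
H6 = 6: in row 6, 6 can only go here (every other open cell in that row sees a 6).
B4 = 6: in row 4, 6 can only go here (every other open cell in that row sees a 6).
A8 = 6: in row 8, 6 can only go here (every other open cell in that row sees a 6).
J7 = 6: in row 7, 6 can only go here (every other open cell in that row sees a 6).
G7 = 2: in row 7, 2 can only go here (every other open cell in that row sees a 2).
C3 = 8: row 3 has {3,4,6,9}; col 3 has {3,4,5,6,7}; box has {1,4,6}; main diagonal has {2,4,6} → only 8 remains.
C4 = 2: row 4 has {3,4,6}; col 3 has {3,4,5,6,7,8}; box has {1,3,4,5,6,7,9} → only 2 remains.
B5 = 8: row 5 has {3,4,5,6,7}; col 2 has {1,4,6,9}; box has {1,2,3,4,5,6,7,9} → only 8 remains.
G6 = 7: row 6 has {1,3,4,6,8,9}; col 7 has {2,4,5,6,9}; box has {3,4,6,8} → only 7 remains.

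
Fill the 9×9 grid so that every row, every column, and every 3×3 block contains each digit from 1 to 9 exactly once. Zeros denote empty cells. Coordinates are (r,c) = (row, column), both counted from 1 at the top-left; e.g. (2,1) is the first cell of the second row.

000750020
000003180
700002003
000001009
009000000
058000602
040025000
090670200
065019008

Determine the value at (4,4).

(2,2) = 2: row 2 has {1,3,8}; col 2 has {4,5,6,9}; box has {7} → only 2 remains.
(2,9) = 7: in row 2, 7 can only go here (every other open cell in that row sees a 7).
(2,1) = 5: in row 2, 5 can only go here (every other open cell in that row sees a 5).
(9,1) = 2: in row 9, 2 can only go here (every other open cell in that row sees a 2).
(5,4) = 2: in row 5, 2 can only go here (every other open cell in that row sees a 2).
(4,3) = 2: in row 4, 2 can only go here (every other open cell in that row sees a 2).
(1,1) = 9: in column 1, 9 can only go here (every other open cell in that column sees a 9).
(1,7) = 4: row 1 has {2,5,7,9}; col 7 has {1,2,6}; box has {1,2,3,7,8} → only 4 remains.
(1,9) = 6: row 1 has {2,4,5,7,9}; col 9 has {2,3,7,8,9}; box has {1,2,3,4,7,8} → only 6 remains.
(7,9) = 1: row 7 has {2,4,5}; col 9 has {2,3,6,7,8,9}; box has {2,8} → only 1 remains.
(1,6) = 8: row 1 has {2,4,5,6,7,9}; col 6 has {1,2,3,5,9}; box has {2,3,5,7} → only 8 remains.
(8,6) = 4: row 8 has {2,6,7,9}; col 6 has {1,2,3,5,8,9}; box has {1,2,5,6,7,9} → only 4 remains.
(8,9) = 5: row 8 has {2,4,6,7,9}; col 9 has {1,2,3,6,7,8,9}; box has {1,2,8} → only 5 remains.
(9,4) = 3: row 9 has {1,2,5,6,8,9}; col 4 has {2,6,7}; box has {1,2,4,5,6,7,9} → only 3 remains.
(9,7) = 7: row 9 has {1,2,3,5,6,8,9}; col 7 has {1,2,4,6}; box has {1,2,5,8} → only 7 remains.
(9,8) = 4: row 9 has {1,2,3,5,6,7,8,9}; col 8 has {2,8}; box has {1,2,5,7,8} → only 4 remains.
(5,9) = 4: row 5 has {2,9}; col 9 has {1,2,3,5,6,7,8,9}; box has {2,6,9} → only 4 remains.
(6,6) = 7: row 6 has {2,5,6,8}; col 6 has {1,2,3,4,5,8,9}; box has {1,2} → only 7 remains.
(7,4) = 8: row 7 has {1,2,4,5}; col 4 has {2,3,6,7}; box has {1,2,3,4,5,6,7,9} → only 8 remains.
(8,8) = 3: row 8 has {2,4,5,6,7,9}; col 8 has {2,4,8}; box has {1,2,4,5,7,8} → only 3 remains.
(5,6) = 6: row 5 has {2,4,9}; col 6 has {1,2,3,4,5,7,8,9}; box has {1,2,7} → only 6 remains.
(6,8) = 1: row 6 has {2,5,6,7,8}; col 8 has {2,3,4,8}; box has {2,4,6,9} → only 1 remains.
(7,1) = 3: row 7 has {1,2,4,5,8}; col 1 has {2,5,7,9}; box has {2,4,5,6,9} → only 3 remains.
(7,3) = 7: row 7 has {1,2,3,4,5,8}; col 3 has {2,5,8,9}; box has {2,3,4,5,6,9} → only 7 remains.
(7,7) = 9: row 7 has {1,2,3,4,5,7,8}; col 7 has {1,2,4,6,7}; box has {1,2,3,4,5,7,8} → only 9 remains.
(7,8) = 6: row 7 has {1,2,3,4,5,7,8,9}; col 8 has {1,2,3,4,8}; box has {1,2,3,4,5,7,8,9} → only 6 remains.
(8,3) = 1: row 8 has {2,3,4,5,6,7,9}; col 3 has {2,5,7,8,9}; box has {2,3,4,5,6,7,9} → only 1 remains.
(1,3) = 3: row 1 has {2,4,5,6,7,8,9}; col 3 has {1,2,5,7,8,9}; box has {2,5,7,9} → only 3 remains.
(3,7) = 5: row 3 has {2,3,7}; col 7 has {1,2,4,6,7,9}; box has {1,2,3,4,6,7,8} → only 5 remains.
(3,8) = 9: row 3 has {2,3,5,7}; col 8 has {1,2,3,4,6,8}; box has {1,2,3,4,5,6,7,8} → only 9 remains.
(5,1) = 1: row 5 has {2,4,6,9}; col 1 has {2,3,5,7,9}; box has {2,5,8,9} → only 1 remains.
(6,1) = 4: row 6 has {1,2,5,6,7,8}; col 1 has {1,2,3,5,7,9}; box has {1,2,5,8,9} → only 4 remains.
(6,4) = 9: row 6 has {1,2,4,5,6,7,8}; col 4 has {2,3,6,7,8}; box has {1,2,6,7} → only 9 remains.
(6,5) = 3: row 6 has {1,2,4,5,6,7,8,9}; col 5 has {1,2,5,7}; box has {1,2,6,7,9} → only 3 remains.
(8,1) = 8: row 8 has {1,2,3,4,5,6,7,9}; col 1 has {1,2,3,4,5,7,9}; box has {1,2,3,4,5,6,7,9} → only 8 remains.
(1,2) = 1: row 1 has {2,3,4,5,6,7,8,9}; col 2 has {2,4,5,6,9}; box has {2,3,5,7,9} → only 1 remains.
(2,4) = 4: row 2 has {1,2,3,5,7,8}; col 4 has {2,3,6,7,8,9}; box has {2,3,5,7,8} → only 4 remains.
(3,2) = 8: row 3 has {2,3,5,7,9}; col 2 has {1,2,4,5,6,9}; box has {1,2,3,5,7,9} → only 8 remains.
(3,4) = 1: row 3 has {2,3,5,7,8,9}; col 4 has {2,3,4,6,7,8,9}; box has {2,3,4,5,7,8} → only 1 remains.
(3,5) = 6: row 3 has {1,2,3,5,7,8,9}; col 5 has {1,2,3,5,7}; box has {1,2,3,4,5,7,8} → only 6 remains.
(4,1) = 6: row 4 has {1,2,9}; col 1 has {1,2,3,4,5,7,8,9}; box has {1,2,4,5,8,9} → only 6 remains.
(4,4) = 5: row 4 has {1,2,6,9}; col 4 has {1,2,3,4,6,7,8,9}; box has {1,2,3,6,7,9} → only 5 remains.

5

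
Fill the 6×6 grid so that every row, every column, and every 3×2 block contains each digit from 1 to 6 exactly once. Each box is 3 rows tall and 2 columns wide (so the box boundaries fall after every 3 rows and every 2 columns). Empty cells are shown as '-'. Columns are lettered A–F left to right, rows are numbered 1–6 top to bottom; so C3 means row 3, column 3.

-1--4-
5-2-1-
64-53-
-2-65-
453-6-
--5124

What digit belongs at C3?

1

C1 = 6 (sole candidate).
D1 = 3 (sole candidate).
B2 = 3 (sole candidate).
D2 = 4 (sole candidate).
F2 = 6 (sole candidate).
C3 = 1: row 3 has {3,4,5,6}; col 3 has {2,3,5,6}; box has {2,3,4,5,6} → only 1 remains.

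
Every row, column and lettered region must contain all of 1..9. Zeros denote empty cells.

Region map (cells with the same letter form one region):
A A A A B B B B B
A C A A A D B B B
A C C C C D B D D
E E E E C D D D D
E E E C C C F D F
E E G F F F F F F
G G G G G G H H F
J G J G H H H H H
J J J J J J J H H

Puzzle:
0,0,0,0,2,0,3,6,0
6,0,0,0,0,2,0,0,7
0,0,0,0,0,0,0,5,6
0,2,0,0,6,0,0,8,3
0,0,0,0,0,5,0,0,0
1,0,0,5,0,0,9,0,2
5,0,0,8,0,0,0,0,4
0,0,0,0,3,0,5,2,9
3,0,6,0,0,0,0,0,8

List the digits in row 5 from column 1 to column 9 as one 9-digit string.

763295841

r5c9 = 1: row 5 has {5}; col 9 has {2,3,4,6,7,8,9}; region has {2,4,5,9} → only 1 remains.
r1c9 = 5: row 1 has {2,3,6}; col 9 has {1,2,3,4,6,7,8,9}; region has {2,3,6,7} → only 5 remains.
r4c3 = 5: in row 4, 5 can only go here (every other open cell in that row sees a 5).
r2c5 = 5: in row 2, 5 can only go here (every other open cell in that row sees a 5).
r5c4 = 2: in row 5, 2 can only go here (every other open cell in that row sees a 2).
r3c1 = 2: in row 3, 2 can only go here (every other open cell in that row sees a 2).
r7c3 = 2: in row 7, 2 can only go here (every other open cell in that row sees a 2).
r9c7 = 2: in row 9, 2 can only go here (every other open cell in that row sees a 2).
r9c2 = 5: in row 9, 5 can only go here (every other open cell in that row sees a 5).
r8c4 = 6: in column 4, 6 can only go here (every other open cell in that column sees a 6).
r7c7 = 6: in row 7, 6 can only go here (every other open cell in that row sees a 6).
r5c2 = 6: in row 5, 6 can only go here (every other open cell in that row sees a 6).
r5c3 = 3: in row 5, 3 can only go here (every other open cell in that row sees a 3).
r6c6 = 6: in row 6, 6 can only go here (every other open cell in that row sees a 6).
r6c8 = 3: in row 6, 3 can only go here (every other open cell in that row sees a 3).
r7c6 = 3: in column 6, 3 can only go here (every other open cell in that column sees a 3).
r1c6 = 8: in column 6, 8 can only go here (every other open cell in that column sees an 8).
r5c7 = 8: in column 7, 8 can only go here (every other open cell in that column sees an 8).
r6c5 = 7: row 6 has {1,2,3,5,6,9}; col 5 has {2,3,5,6}; region has {1,2,3,4,5,6,8,9} → only 7 remains.
r6c3 = 4: row 6 has {1,2,3,5,6,7,9}; col 3 has {2,3,5,6}; region has {2,3,5,6,8} → only 4 remains.
r6c2 = 8: row 6 has {1,2,3,4,5,6,7,9}; col 2 has {2,5,6}; region has {1,2,3,5,6} → only 8 remains.
r2c3 = 8: in row 2, 8 can only go here (every other open cell in that row sees an 8).
r3c5 = 8: in row 3, 8 can only go here (every other open cell in that row sees an 8).
r8c1 = 8: in row 8, 8 can only go here (every other open cell in that row sees an 8).
r8c6 = 4: in row 8, 4 can only go here (every other open cell in that row sees a 4).
r4c7 = 7: in column 7, 7 can only go here (every other open cell in that column sees a 7).
r4c6 = 1: in row 4, 1 can only go here (every other open cell in that row sees a 1).
r3c6 = 9: row 3 has {2,5,6,8}; col 6 has {1,2,3,4,5,6,8}; region has {1,2,3,5,6,7,8} → only 9 remains.
r5c8 = 4: row 5 has {1,2,3,5,6,8}; col 8 has {2,3,5,6,8}; region has {1,2,3,5,6,7,8,9} → only 4 remains.
r9c6 = 7: row 9 has {2,3,5,6,8}; col 6 has {1,2,3,4,5,6,8,9}; region has {2,3,5,6,8} → only 7 remains.
r9c8 = 1: row 9 has {2,3,5,6,7,8}; col 8 has {2,3,4,5,6,8}; region has {2,3,4,5,6,8,9} → only 1 remains.
r2c8 = 9: row 2 has {2,5,6,7,8}; col 8 has {1,2,3,4,5,6,8}; region has {2,3,5,6,7,8} → only 9 remains.
r5c5 = 9: row 5 has {1,2,3,4,5,6,8}; col 5 has {2,3,5,6,7,8}; region has {2,5,6,8} → only 9 remains.
r7c5 = 1: row 7 has {2,3,4,5,6,8}; col 5 has {2,3,5,6,7,8,9}; region has {2,3,4,5,6,8} → only 1 remains.
r7c8 = 7: row 7 has {1,2,3,4,5,6,8}; col 8 has {1,2,3,4,5,6,8,9}; region has {1,2,3,4,5,6,8,9} → only 7 remains.
r8c2 = 7: row 8 has {2,3,4,5,6,8,9}; col 2 has {2,5,6,8}; region has {1,2,3,4,5,6,8} → only 7 remains.
r8c3 = 1: row 8 has {2,3,4,5,6,7,8,9}; col 3 has {2,3,4,5,6,8}; region has {2,3,5,6,7,8} → only 1 remains.
r9c5 = 4: row 9 has {1,2,3,5,6,7,8}; col 5 has {1,2,3,5,6,7,8,9}; region has {1,2,3,5,6,7,8} → only 4 remains.
r3c3 = 7: row 3 has {2,5,6,8,9}; col 3 has {1,2,3,4,5,6,8}; region has {2,5,6,8,9} → only 7 remains.
r5c1 = 7: row 5 has {1,2,3,4,5,6,8,9}; col 1 has {1,2,3,5,6,8}; region has {1,2,3,5,6,8} → only 7 remains.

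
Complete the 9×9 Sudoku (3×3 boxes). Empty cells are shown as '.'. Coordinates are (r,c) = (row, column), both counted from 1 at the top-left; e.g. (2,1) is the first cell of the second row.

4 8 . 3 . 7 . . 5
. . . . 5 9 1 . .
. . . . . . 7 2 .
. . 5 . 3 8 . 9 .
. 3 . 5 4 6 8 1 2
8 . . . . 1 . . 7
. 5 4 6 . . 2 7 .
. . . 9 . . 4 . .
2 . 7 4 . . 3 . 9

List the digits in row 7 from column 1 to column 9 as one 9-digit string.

(1,8) = 6 (sole candidate).
(3,6) = 4 (sole candidate).
(4,7) = 6 (sole candidate).
(4,9) = 4 (sole candidate).
(5,3) = 9 (sole candidate).
(6,4) = 2 (sole candidate).
(6,5) = 9 (sole candidate).
(6,7) = 5 (sole candidate).
(6,8) = 3 (sole candidate).
(7,6) = 3: row 7 has {2,4,5,6,7}; col 6 has {1,4,6,7,8,9}; box has {4,6,9} → only 3 remains.
(9,6) = 5 (sole candidate).
(9,8) = 8 (sole candidate).
(1,7) = 9 (sole candidate).
(2,4) = 8 (sole candidate).
(2,8) = 4 (sole candidate).
(2,9) = 3 (sole candidate).
(3,4) = 1 (sole candidate).
(3,5) = 6 (sole candidate).
(3,9) = 8 (sole candidate).
(4,4) = 7 (sole candidate).
(5,1) = 7 (sole candidate).
(6,3) = 6 (sole candidate).
(7,9) = 1: row 7 has {2,3,4,5,6,7}; col 9 has {2,3,4,5,7,8,9}; box has {2,3,4,7,8,9} → only 1 remains.
(8,6) = 2 (sole candidate).
(8,8) = 5 (sole candidate).
(8,9) = 6 (sole candidate).
(9,5) = 1 (sole candidate).
(1,5) = 2 (sole candidate).
(2,1) = 6 (sole candidate).
(2,3) = 2 (sole candidate).
(3,2) = 9 (sole candidate).
(3,3) = 3 (sole candidate).
(4,1) = 1 (sole candidate).
(4,2) = 2 (sole candidate).
(6,2) = 4 (sole candidate).
(7,1) = 9: row 7 has {1,2,3,4,5,6,7}; col 1 has {1,2,4,6,7,8}; box has {2,4,5,7} → only 9 remains.
(7,5) = 8: row 7 has {1,2,3,4,5,6,7,9}; col 5 has {1,2,3,4,5,6,9}; box has {1,2,3,4,5,6,9} → only 8 remains.

954683271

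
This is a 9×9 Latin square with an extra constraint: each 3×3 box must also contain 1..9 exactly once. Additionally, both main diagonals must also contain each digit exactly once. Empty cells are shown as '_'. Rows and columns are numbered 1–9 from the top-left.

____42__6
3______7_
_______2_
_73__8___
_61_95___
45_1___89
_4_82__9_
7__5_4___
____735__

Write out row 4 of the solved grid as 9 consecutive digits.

r4c5 = 6: row 4 has {3,7,8}; col 5 has {2,4,7,9}; box has {1,5,8,9} → only 6 remains.
r6c3 = 2 (sole candidate).
r6c5 = 3 (sole candidate).
r6c6 = 7 (sole candidate).
r6c7 = 6 (sole candidate).
r7c3 = 5 (sole candidate).
r8c5 = 1 (sole candidate).
r9c1 = 2 (sole candidate).
r4c1 = 9: row 4 has {3,6,7,8}; col 1 has {2,3,4,7}; box has {1,2,3,4,5,6,7} → only 9 remains.
r5c1 = 8 (sole candidate).
r7c6 = 6 (sole candidate).
r8c2 = 3 (sole candidate).
r8c8 = 6 (sole candidate).
r9c4 = 9 (sole candidate).
r2c4 = 6 (sole candidate).
r3c7 = 4 (sole candidate).
r7c1 = 1 (sole candidate).
r7c7 = 3 (sole candidate).
r7c9 = 7 (sole candidate).
r9c2 = 8 (sole candidate).
r9c3 = 6 (sole candidate).
r1c1 = 5 (sole candidate).
r3c1 = 6 (sole candidate).
r3c3 = 8 (sole candidate).
r3c5 = 5 (sole candidate).
r8c3 = 9 (sole candidate).
r1c3 = 7 (sole candidate).
r1c4 = 3 (sole candidate).
r1c8 = 1 (sole candidate).
r2c3 = 4 (sole candidate).
r2c5 = 8 (sole candidate).
r2c7 = 9 (sole candidate).
r2c9 = 5 (sole candidate).
r3c4 = 7 (sole candidate).
r3c9 = 3 (sole candidate).
r9c8 = 4 (sole candidate).
r9c9 = 1 (sole candidate).
r1c2 = 9 (sole candidate).
r1c7 = 8 (sole candidate).
r2c2 = 2 (sole candidate).
r2c6 = 1 (sole candidate).
r3c2 = 1 (sole candidate).
r3c6 = 9 (sole candidate).
r4c4 = 4: row 4 has {3,6,7,8,9}; col 4 has {1,3,5,6,7,8,9}; box has {1,3,5,6,7,8,9}; main diagonal has {1,2,3,5,6,7,8,9} → only 4 remains.
r4c8 = 5: row 4 has {3,4,6,7,8,9}; col 8 has {1,2,4,6,7,8,9}; box has {6,8,9} → only 5 remains.
r4c9 = 2: row 4 has {3,4,5,6,7,8,9}; col 9 has {1,3,5,6,7,9}; box has {5,6,8,9} → only 2 remains.
r5c4 = 2 (sole candidate).
r5c7 = 7 (sole candidate).
r5c8 = 3 (sole candidate).
r5c9 = 4 (sole candidate).
r8c7 = 2 (sole candidate).
r8c9 = 8 (sole candidate).
r4c7 = 1: row 4 has {2,3,4,5,6,7,8,9}; col 7 has {2,3,4,5,6,7,8,9}; box has {2,3,4,5,6,7,8,9} → only 1 remains.

973468152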